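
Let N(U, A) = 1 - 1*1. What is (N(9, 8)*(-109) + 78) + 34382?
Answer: 34460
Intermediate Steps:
N(U, A) = 0 (N(U, A) = 1 - 1 = 0)
(N(9, 8)*(-109) + 78) + 34382 = (0*(-109) + 78) + 34382 = (0 + 78) + 34382 = 78 + 34382 = 34460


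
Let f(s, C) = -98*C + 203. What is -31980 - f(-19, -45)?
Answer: -36593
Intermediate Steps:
f(s, C) = 203 - 98*C
-31980 - f(-19, -45) = -31980 - (203 - 98*(-45)) = -31980 - (203 + 4410) = -31980 - 1*4613 = -31980 - 4613 = -36593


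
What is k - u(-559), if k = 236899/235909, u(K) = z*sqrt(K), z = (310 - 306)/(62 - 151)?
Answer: 236899/235909 + 4*I*sqrt(559)/89 ≈ 1.0042 + 1.0626*I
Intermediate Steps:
z = -4/89 (z = 4/(-89) = 4*(-1/89) = -4/89 ≈ -0.044944)
u(K) = -4*sqrt(K)/89
k = 236899/235909 (k = 236899*(1/235909) = 236899/235909 ≈ 1.0042)
k - u(-559) = 236899/235909 - (-4)*sqrt(-559)/89 = 236899/235909 - (-4)*I*sqrt(559)/89 = 236899/235909 + 4*I*sqrt(559)/89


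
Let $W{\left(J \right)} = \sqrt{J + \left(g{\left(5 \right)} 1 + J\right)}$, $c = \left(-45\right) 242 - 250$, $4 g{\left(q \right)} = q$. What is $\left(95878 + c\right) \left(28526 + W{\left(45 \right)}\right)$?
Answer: $2417236188 + 42369 \sqrt{365} \approx 2.418 \cdot 10^{9}$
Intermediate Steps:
$g{\left(q \right)} = \frac{q}{4}$
$c = -11140$ ($c = -10890 - 250 = -11140$)
$W{\left(J \right)} = \sqrt{\frac{5}{4} + 2 J}$ ($W{\left(J \right)} = \sqrt{J + \left(\frac{1}{4} \cdot 5 \cdot 1 + J\right)} = \sqrt{J + \left(\frac{5}{4} \cdot 1 + J\right)} = \sqrt{J + \left(\frac{5}{4} + J\right)} = \sqrt{\frac{5}{4} + 2 J}$)
$\left(95878 + c\right) \left(28526 + W{\left(45 \right)}\right) = \left(95878 - 11140\right) \left(28526 + \frac{\sqrt{5 + 8 \cdot 45}}{2}\right) = 84738 \left(28526 + \frac{\sqrt{5 + 360}}{2}\right) = 84738 \left(28526 + \frac{\sqrt{365}}{2}\right) = 2417236188 + 42369 \sqrt{365}$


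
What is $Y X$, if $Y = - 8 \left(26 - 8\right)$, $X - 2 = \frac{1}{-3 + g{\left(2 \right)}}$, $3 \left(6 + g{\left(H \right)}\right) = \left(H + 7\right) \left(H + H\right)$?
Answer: $-336$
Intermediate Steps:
$g{\left(H \right)} = -6 + \frac{2 H \left(7 + H\right)}{3}$ ($g{\left(H \right)} = -6 + \frac{\left(H + 7\right) \left(H + H\right)}{3} = -6 + \frac{\left(7 + H\right) 2 H}{3} = -6 + \frac{2 H \left(7 + H\right)}{3}$)
$X = \frac{7}{3}$ ($X = 2 + \frac{1}{-3 + \left(-6 + \frac{2 \cdot 2^{2}}{3} + \frac{14}{3} \cdot 2\right)} = 2 + \frac{1}{-3 + \left(-6 + \frac{2}{3} \cdot 4 + \frac{28}{3}\right)} = 2 + \frac{1}{-3 + \left(-6 + \frac{8}{3} + \frac{28}{3}\right)} = 2 + \frac{1}{-3 + 6} = 2 + \frac{1}{3} = \frac{7}{3} \approx 2.3333$)
$Y = -144$ ($Y = \left(-8\right) 18 = -144$)
$Y X = \left(-144\right) \frac{7}{3} = -336$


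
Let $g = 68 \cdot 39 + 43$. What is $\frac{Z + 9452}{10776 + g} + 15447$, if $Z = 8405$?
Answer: $\frac{208104394}{13471} \approx 15448.0$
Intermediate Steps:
$g = 2695$ ($g = 2652 + 43 = 2695$)
$\frac{Z + 9452}{10776 + g} + 15447 = \frac{8405 + 9452}{10776 + 2695} + 15447 = \frac{17857}{13471} + 15447 = \frac{208104394}{13471}$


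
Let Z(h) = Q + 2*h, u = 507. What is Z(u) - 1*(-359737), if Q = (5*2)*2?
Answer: 360771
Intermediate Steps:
Q = 20 (Q = 10*2 = 20)
Z(h) = 20 + 2*h
Z(u) - 1*(-359737) = (20 + 2*507) - 1*(-359737) = (20 + 1014) + 359737 = 1034 + 359737 = 360771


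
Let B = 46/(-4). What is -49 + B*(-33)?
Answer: 661/2 ≈ 330.50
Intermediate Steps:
B = -23/2 (B = 46*(-1/4) = -23/2 ≈ -11.500)
-49 + B*(-33) = -49 - 23/2*(-33) = -49 + 759/2 = 661/2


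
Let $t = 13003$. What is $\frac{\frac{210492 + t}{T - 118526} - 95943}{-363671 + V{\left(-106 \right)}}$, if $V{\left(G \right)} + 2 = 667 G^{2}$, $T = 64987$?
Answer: $- \frac{5136915772}{381772635321} \approx -0.013455$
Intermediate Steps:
$V{\left(G \right)} = -2 + 667 G^{2}$
$\frac{\frac{210492 + t}{T - 118526} - 95943}{-363671 + V{\left(-106 \right)}} = \frac{\frac{210492 + 13003}{64987 - 118526} - 95943}{-363671 - \left(2 - 667 \left(-106\right)^{2}\right)} = \frac{\frac{223495}{-53539} - 95943}{-363671 + \left(-2 + 667 \cdot 11236\right)} = \frac{223495 \left(- \frac{1}{53539}\right) - 95943}{-363671 + \left(-2 + 7494412\right)} = \frac{- \frac{223495}{53539} - 95943}{-363671 + 7494410} = - \frac{5136915772}{53539 \cdot 7130739} = \left(- \frac{5136915772}{53539}\right) \frac{1}{7130739} = - \frac{5136915772}{381772635321}$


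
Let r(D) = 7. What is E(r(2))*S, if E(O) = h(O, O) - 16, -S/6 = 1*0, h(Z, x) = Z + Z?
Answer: 0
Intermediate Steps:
h(Z, x) = 2*Z
S = 0 (S = -6*0 = 0)
E(O) = -16 + 2*O (E(O) = 2*O - 16 = -16 + 2*O)
E(r(2))*S = (-16 + 2*7)*0 = (-16 + 14)*0 = -2*0 = 0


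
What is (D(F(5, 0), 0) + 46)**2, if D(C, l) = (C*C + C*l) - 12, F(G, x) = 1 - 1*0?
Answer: 1225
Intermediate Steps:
F(G, x) = 1 (F(G, x) = 1 + 0 = 1)
D(C, l) = -12 + C**2 + C*l (D(C, l) = (C**2 + C*l) - 12 = -12 + C**2 + C*l)
(D(F(5, 0), 0) + 46)**2 = ((-12 + 1**2 + 1*0) + 46)**2 = ((-12 + 1 + 0) + 46)**2 = (-11 + 46)**2 = 35**2 = 1225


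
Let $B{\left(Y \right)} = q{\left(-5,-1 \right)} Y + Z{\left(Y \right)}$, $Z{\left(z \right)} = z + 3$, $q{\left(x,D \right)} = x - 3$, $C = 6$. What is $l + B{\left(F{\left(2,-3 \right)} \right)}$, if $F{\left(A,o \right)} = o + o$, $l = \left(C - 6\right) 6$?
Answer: $45$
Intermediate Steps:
$q{\left(x,D \right)} = -3 + x$
$l = 0$ ($l = \left(6 - 6\right) 6 = 0 \cdot 6 = 0$)
$Z{\left(z \right)} = 3 + z$
$F{\left(A,o \right)} = 2 o$
$B{\left(Y \right)} = 3 - 7 Y$ ($B{\left(Y \right)} = \left(-3 - 5\right) Y + \left(3 + Y\right) = - 8 Y + \left(3 + Y\right) = 3 - 7 Y$)
$l + B{\left(F{\left(2,-3 \right)} \right)} = 0 - \left(-3 + 7 \cdot 2 \left(-3\right)\right) = 0 + \left(3 - -42\right) = 0 + \left(3 + 42\right) = 0 + 45 = 45$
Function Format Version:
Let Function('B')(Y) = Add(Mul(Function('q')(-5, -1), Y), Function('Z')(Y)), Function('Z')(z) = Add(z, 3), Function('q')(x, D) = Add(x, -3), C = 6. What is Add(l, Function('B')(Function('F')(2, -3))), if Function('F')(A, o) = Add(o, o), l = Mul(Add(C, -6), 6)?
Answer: 45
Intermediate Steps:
Function('q')(x, D) = Add(-3, x)
l = 0 (l = Mul(Add(6, -6), 6) = Mul(0, 6) = 0)
Function('Z')(z) = Add(3, z)
Function('F')(A, o) = Mul(2, o)
Function('B')(Y) = Add(3, Mul(-7, Y)) (Function('B')(Y) = Add(Mul(Add(-3, -5), Y), Add(3, Y)) = Add(Mul(-8, Y), Add(3, Y)) = Add(3, Mul(-7, Y)))
Add(l, Function('B')(Function('F')(2, -3))) = Add(0, Add(3, Mul(-7, Mul(2, -3)))) = Add(0, Add(3, Mul(-7, -6))) = Add(0, Add(3, 42)) = Add(0, 45) = 45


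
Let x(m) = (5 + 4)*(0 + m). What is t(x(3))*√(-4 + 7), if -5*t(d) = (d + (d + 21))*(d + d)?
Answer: -810*√3 ≈ -1403.0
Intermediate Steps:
x(m) = 9*m
t(d) = -2*d*(21 + 2*d)/5 (t(d) = -(d + (d + 21))*(d + d)/5 = -(d + (21 + d))*2*d/5 = -(21 + 2*d)*2*d/5 = -2*d*(21 + 2*d)/5)
t(x(3))*√(-4 + 7) = (-2*9*3*(21 + 2*(9*3))/5)*√(-4 + 7) = (-⅖*27*(21 + 2*27))*√3 = (-⅖*27*(21 + 54))*√3 = (-⅖*27*75)*√3 = -810*√3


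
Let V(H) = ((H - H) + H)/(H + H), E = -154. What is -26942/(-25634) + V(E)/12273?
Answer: 330671983/314606082 ≈ 1.0511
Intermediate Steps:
V(H) = 1/2 (V(H) = (0 + H)/((2*H)) = H*(1/(2*H)) = 1/2)
-26942/(-25634) + V(E)/12273 = -26942/(-25634) + (1/2)/12273 = -26942*(-1/25634) + (1/2)*(1/12273) = 13471/12817 + 1/24546 = 330671983/314606082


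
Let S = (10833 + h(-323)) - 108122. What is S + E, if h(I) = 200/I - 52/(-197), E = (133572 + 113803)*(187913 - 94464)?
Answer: 1470948224168662/63631 ≈ 2.3117e+10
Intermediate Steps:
E = 23116946375 (E = 247375*93449 = 23116946375)
h(I) = 52/197 + 200/I (h(I) = 200/I - 52*(-1/197) = 200/I + 52/197 = 52/197 + 200/I)
S = -6190618963/63631 (S = (10833 + (52/197 + 200/(-323))) - 108122 = (10833 + (52/197 + 200*(-1/323))) - 108122 = (10833 + (52/197 - 200/323)) - 108122 = (10833 - 22604/63631) - 108122 = 689292019/63631 - 108122 = -6190618963/63631 ≈ -97289.)
S + E = -6190618963/63631 + 23116946375 = 1470948224168662/63631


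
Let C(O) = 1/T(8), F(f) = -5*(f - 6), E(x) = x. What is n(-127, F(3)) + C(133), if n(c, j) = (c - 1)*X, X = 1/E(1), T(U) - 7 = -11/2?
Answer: -382/3 ≈ -127.33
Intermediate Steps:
T(U) = 3/2 (T(U) = 7 - 11/2 = 3/2)
X = 1 (X = 1/1 = 1)
F(f) = 30 - 5*f (F(f) = -5*(-6 + f) = 30 - 5*f)
n(c, j) = -1 + c (n(c, j) = (c - 1)*1 = (-1 + c)*1 = -1 + c)
C(O) = ⅔ (C(O) = 1/(3/2) = ⅔)
n(-127, F(3)) + C(133) = (-1 - 127) + ⅔ = -128 + ⅔ = -382/3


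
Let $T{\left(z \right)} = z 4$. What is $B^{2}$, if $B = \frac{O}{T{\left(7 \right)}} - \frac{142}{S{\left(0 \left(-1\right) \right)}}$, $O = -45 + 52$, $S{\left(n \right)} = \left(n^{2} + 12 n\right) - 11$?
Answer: $\frac{335241}{1936} \approx 173.16$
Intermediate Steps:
$T{\left(z \right)} = 4 z$
$S{\left(n \right)} = -11 + n^{2} + 12 n$
$O = 7$
$B = \frac{579}{44}$ ($B = \frac{7}{4 \cdot 7} - \frac{142}{-11 + \left(0 \left(-1\right)\right)^{2} + 12 \cdot 0 \left(-1\right)} = \frac{7}{28} - \frac{142}{-11 + 0^{2} + 12 \cdot 0} = 7 \cdot \frac{1}{28} - \frac{142}{-11 + 0 + 0} = \frac{1}{4} - \frac{142}{-11} = \frac{1}{4} - - \frac{142}{11} = \frac{1}{4} + \frac{142}{11} = \frac{579}{44} \approx 13.159$)
$B^{2} = \left(\frac{579}{44}\right)^{2} = \frac{335241}{1936}$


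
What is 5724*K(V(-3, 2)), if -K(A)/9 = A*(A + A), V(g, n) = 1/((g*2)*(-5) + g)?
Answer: -424/3 ≈ -141.33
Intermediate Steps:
V(g, n) = -1/(9*g) (V(g, n) = 1/((2*g)*(-5) + g) = 1/(-10*g + g) = 1/(-9*g) = -1/(9*g))
K(A) = -18*A² (K(A) = -9*A*(A + A) = -9*A*2*A = -18*A²)
5724*K(V(-3, 2)) = 5724*(-18*(-⅑/(-3))²) = 5724*(-18*(-⅑*(-⅓))²) = 5724*(-18*(1/27)²) = 5724*(-18*1/729) = 5724*(-2/81) = -424/3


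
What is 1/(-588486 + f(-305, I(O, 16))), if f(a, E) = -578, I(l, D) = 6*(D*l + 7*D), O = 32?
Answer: -1/589064 ≈ -1.6976e-6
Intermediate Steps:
I(l, D) = 42*D + 6*D*l (I(l, D) = 6*(7*D + D*l) = 42*D + 6*D*l)
1/(-588486 + f(-305, I(O, 16))) = 1/(-588486 - 578) = 1/(-589064) = -1/589064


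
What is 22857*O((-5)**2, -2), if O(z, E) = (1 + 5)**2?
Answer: 822852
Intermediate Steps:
O(z, E) = 36 (O(z, E) = 6**2 = 36)
22857*O((-5)**2, -2) = 22857*36 = 822852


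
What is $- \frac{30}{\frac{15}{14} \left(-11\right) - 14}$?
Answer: $\frac{420}{361} \approx 1.1634$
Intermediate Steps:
$- \frac{30}{\frac{15}{14} \left(-11\right) - 14} = - \frac{30}{- \frac{165}{14} - 14} = - \frac{30}{- \frac{361}{14}} = \left(-30\right) \left(- \frac{14}{361}\right) = \frac{420}{361}$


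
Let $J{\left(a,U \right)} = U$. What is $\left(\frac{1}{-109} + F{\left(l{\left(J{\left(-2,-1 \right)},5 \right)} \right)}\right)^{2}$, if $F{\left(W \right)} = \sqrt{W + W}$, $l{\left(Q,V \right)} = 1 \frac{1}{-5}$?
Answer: $\frac{\left(-5 + 109 i \sqrt{10}\right)^{2}}{297025} \approx -0.39992 - 0.011605 i$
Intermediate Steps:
$l{\left(Q,V \right)} = - \frac{1}{5}$ ($l{\left(Q,V \right)} = 1 \left(- \frac{1}{5}\right) = - \frac{1}{5}$)
$F{\left(W \right)} = \sqrt{2} \sqrt{W}$ ($F{\left(W \right)} = \sqrt{2 W} = \sqrt{2} \sqrt{W}$)
$\left(\frac{1}{-109} + F{\left(l{\left(J{\left(-2,-1 \right)},5 \right)} \right)}\right)^{2} = \left(\frac{1}{-109} + \sqrt{2} \sqrt{- \frac{1}{5}}\right)^{2} = \left(- \frac{1}{109} + \sqrt{2} \frac{i \sqrt{5}}{5}\right)^{2} = \left(- \frac{1}{109} + \frac{i \sqrt{10}}{5}\right)^{2}$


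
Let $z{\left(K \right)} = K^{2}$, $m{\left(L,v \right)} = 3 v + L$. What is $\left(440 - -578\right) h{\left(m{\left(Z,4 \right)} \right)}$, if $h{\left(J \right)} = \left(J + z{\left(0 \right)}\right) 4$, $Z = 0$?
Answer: $48864$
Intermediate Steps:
$m{\left(L,v \right)} = L + 3 v$
$h{\left(J \right)} = 4 J$ ($h{\left(J \right)} = \left(J + 0^{2}\right) 4 = \left(J + 0\right) 4 = J 4 = 4 J$)
$\left(440 - -578\right) h{\left(m{\left(Z,4 \right)} \right)} = \left(440 - -578\right) 4 \left(0 + 3 \cdot 4\right) = \left(440 + 578\right) 4 \left(0 + 12\right) = 1018 \cdot 4 \cdot 12 = 1018 \cdot 48 = 48864$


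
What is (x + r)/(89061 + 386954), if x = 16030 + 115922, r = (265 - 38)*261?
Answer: 191199/476015 ≈ 0.40167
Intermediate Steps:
r = 59247 (r = 227*261 = 59247)
x = 131952
(x + r)/(89061 + 386954) = (131952 + 59247)/(89061 + 386954) = 191199/476015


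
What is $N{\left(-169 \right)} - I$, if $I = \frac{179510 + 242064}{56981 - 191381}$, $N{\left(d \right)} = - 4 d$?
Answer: $\frac{45637987}{67200} \approx 679.14$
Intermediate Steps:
$I = - \frac{210787}{67200}$ ($I = \frac{421574}{-134400} = 421574 \left(- \frac{1}{134400}\right) = - \frac{210787}{67200} \approx -3.1367$)
$N{\left(-169 \right)} - I = \left(-4\right) \left(-169\right) - - \frac{210787}{67200} = 676 + \frac{210787}{67200} = \frac{45637987}{67200}$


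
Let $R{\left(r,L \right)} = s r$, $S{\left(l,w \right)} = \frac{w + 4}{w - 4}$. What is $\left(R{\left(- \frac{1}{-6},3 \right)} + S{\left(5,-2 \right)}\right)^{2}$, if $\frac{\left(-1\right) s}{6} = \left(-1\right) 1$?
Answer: $\frac{4}{9} \approx 0.44444$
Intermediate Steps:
$s = 6$ ($s = - 6 \left(\left(-1\right) 1\right) = \left(-6\right) \left(-1\right) = 6$)
$S{\left(l,w \right)} = \frac{4 + w}{-4 + w}$
$R{\left(r,L \right)} = 6 r$
$\left(R{\left(- \frac{1}{-6},3 \right)} + S{\left(5,-2 \right)}\right)^{2} = \left(6 \left(- \frac{1}{-6}\right) + \frac{4 - 2}{-4 - 2}\right)^{2} = \left(6 \left(\left(-1\right) \left(- \frac{1}{6}\right)\right) + \frac{1}{-6} \cdot 2\right)^{2} = \left(6 \cdot \frac{1}{6} - \frac{1}{3}\right)^{2} = \left(1 - \frac{1}{3}\right)^{2} = \left(\frac{2}{3}\right)^{2} = \frac{4}{9}$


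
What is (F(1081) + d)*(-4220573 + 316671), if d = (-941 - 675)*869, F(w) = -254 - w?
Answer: 5487476903378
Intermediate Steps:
d = -1404304 (d = -1616*869 = -1404304)
(F(1081) + d)*(-4220573 + 316671) = ((-254 - 1*1081) - 1404304)*(-4220573 + 316671) = ((-254 - 1081) - 1404304)*(-3903902) = (-1335 - 1404304)*(-3903902) = -1405639*(-3903902) = 5487476903378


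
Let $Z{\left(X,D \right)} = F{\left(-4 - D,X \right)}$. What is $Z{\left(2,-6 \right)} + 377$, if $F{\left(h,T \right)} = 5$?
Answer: $382$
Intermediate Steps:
$Z{\left(X,D \right)} = 5$
$Z{\left(2,-6 \right)} + 377 = 5 + 377 = 382$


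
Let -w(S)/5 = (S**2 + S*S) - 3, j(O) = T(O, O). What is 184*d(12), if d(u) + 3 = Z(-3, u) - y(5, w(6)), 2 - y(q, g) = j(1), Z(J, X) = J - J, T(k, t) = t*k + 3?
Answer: -184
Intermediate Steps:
T(k, t) = 3 + k*t (T(k, t) = k*t + 3 = 3 + k*t)
j(O) = 3 + O**2 (j(O) = 3 + O*O = 3 + O**2)
Z(J, X) = 0
w(S) = 15 - 10*S**2 (w(S) = -5*((S**2 + S*S) - 3) = -5*((S**2 + S**2) - 3) = -5*(2*S**2 - 3) = -5*(-3 + 2*S**2) = 15 - 10*S**2)
y(q, g) = -2 (y(q, g) = 2 - (3 + 1**2) = 2 - (3 + 1) = 2 - 1*4 = 2 - 4 = -2)
d(u) = -1 (d(u) = -3 + (0 - 1*(-2)) = -3 + (0 + 2) = -3 + 2 = -1)
184*d(12) = 184*(-1) = -184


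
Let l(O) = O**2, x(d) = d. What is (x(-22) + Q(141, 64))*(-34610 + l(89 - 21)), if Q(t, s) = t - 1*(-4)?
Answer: -3688278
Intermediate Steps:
Q(t, s) = 4 + t (Q(t, s) = t + 4 = 4 + t)
(x(-22) + Q(141, 64))*(-34610 + l(89 - 21)) = (-22 + (4 + 141))*(-34610 + (89 - 21)**2) = (-22 + 145)*(-34610 + 68**2) = 123*(-34610 + 4624) = 123*(-29986) = -3688278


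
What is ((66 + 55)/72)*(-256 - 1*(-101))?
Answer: -18755/72 ≈ -260.49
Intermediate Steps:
((66 + 55)/72)*(-256 - 1*(-101)) = (121*(1/72))*(-256 + 101) = (121/72)*(-155) = -18755/72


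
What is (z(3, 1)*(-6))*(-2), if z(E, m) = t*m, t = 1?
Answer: 12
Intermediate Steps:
z(E, m) = m (z(E, m) = 1*m = m)
(z(3, 1)*(-6))*(-2) = (1*(-6))*(-2) = -6*(-2) = 12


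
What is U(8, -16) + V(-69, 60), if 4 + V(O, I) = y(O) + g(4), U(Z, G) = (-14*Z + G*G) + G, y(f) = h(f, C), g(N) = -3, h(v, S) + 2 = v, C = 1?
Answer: 50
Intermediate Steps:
h(v, S) = -2 + v
y(f) = -2 + f
U(Z, G) = G + G**2 - 14*Z (U(Z, G) = (-14*Z + G**2) + G = (G**2 - 14*Z) + G = G + G**2 - 14*Z)
V(O, I) = -9 + O (V(O, I) = -4 + ((-2 + O) - 3) = -4 + (-5 + O) = -9 + O)
U(8, -16) + V(-69, 60) = (-16 + (-16)**2 - 14*8) + (-9 - 69) = (-16 + 256 - 112) - 78 = 128 - 78 = 50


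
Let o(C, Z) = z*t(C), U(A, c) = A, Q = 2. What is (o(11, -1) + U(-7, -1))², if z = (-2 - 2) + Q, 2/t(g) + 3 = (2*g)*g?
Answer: 2812329/57121 ≈ 49.235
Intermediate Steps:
t(g) = 2/(-3 + 2*g²) (t(g) = 2/(-3 + (2*g)*g) = 2/(-3 + 2*g²))
z = -2 (z = (-2 - 2) + 2 = -4 + 2 = -2)
o(C, Z) = -4/(-3 + 2*C²)
(o(11, -1) + U(-7, -1))² = (-4/(-3 + 2*11²) - 7)² = (-4/(-3 + 2*121) - 7)² = (-4/(-3 + 242) - 7)² = (-4/239 - 7)² = (-1677/239)² = 2812329/57121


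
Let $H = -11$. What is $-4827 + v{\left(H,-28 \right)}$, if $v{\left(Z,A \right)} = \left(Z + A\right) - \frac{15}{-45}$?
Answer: $- \frac{14597}{3} \approx -4865.7$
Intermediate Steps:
$v{\left(Z,A \right)} = \frac{1}{3} + A + Z$ ($v{\left(Z,A \right)} = \left(A + Z\right) - - \frac{1}{3} = \left(A + Z\right) + \frac{1}{3} = \frac{1}{3} + A + Z$)
$-4827 + v{\left(H,-28 \right)} = -4827 - \frac{116}{3} = - \frac{14597}{3}$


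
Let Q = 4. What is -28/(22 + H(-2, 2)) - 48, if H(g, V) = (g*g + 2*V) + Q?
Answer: -830/17 ≈ -48.824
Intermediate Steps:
H(g, V) = 4 + g² + 2*V (H(g, V) = (g*g + 2*V) + 4 = (g² + 2*V) + 4 = 4 + g² + 2*V)
-28/(22 + H(-2, 2)) - 48 = -28/(22 + (4 + (-2)² + 2*2)) - 48 = -28/(22 + (4 + 4 + 4)) - 48 = -28/(22 + 12) - 48 = -28/34 - 48 = -28*1/34 - 48 = -14/17 - 48 = -830/17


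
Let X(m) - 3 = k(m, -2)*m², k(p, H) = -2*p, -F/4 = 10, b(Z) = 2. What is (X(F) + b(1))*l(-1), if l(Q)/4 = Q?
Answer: -512020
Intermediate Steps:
l(Q) = 4*Q
F = -40 (F = -4*10 = -40)
X(m) = 3 - 2*m³ (X(m) = 3 + (-2*m)*m² = 3 - 2*m³)
(X(F) + b(1))*l(-1) = ((3 - 2*(-40)³) + 2)*(4*(-1)) = ((3 - 2*(-64000)) + 2)*(-4) = ((3 + 128000) + 2)*(-4) = (128003 + 2)*(-4) = 128005*(-4) = -512020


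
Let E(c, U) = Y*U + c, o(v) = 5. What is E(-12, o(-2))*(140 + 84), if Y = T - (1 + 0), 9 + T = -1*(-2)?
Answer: -11648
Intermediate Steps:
T = -7 (T = -9 - 1*(-2) = -9 + 2 = -7)
Y = -8 (Y = -7 - (1 + 0) = -7 - 1*1 = -7 - 1 = -8)
E(c, U) = c - 8*U (E(c, U) = -8*U + c = c - 8*U)
E(-12, o(-2))*(140 + 84) = (-12 - 8*5)*(140 + 84) = (-12 - 40)*224 = -52*224 = -11648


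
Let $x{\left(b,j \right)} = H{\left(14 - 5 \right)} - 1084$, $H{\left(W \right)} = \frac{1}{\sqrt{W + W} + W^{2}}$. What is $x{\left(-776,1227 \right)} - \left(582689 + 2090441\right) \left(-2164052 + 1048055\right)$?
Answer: $\frac{2168790078275411}{727} - \frac{\sqrt{2}}{2181} \approx 2.9832 \cdot 10^{12}$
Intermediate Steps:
$H{\left(W \right)} = \frac{1}{W^{2} + \sqrt{2} \sqrt{W}}$ ($H{\left(W \right)} = \frac{1}{\sqrt{2 W} + W^{2}} = \frac{1}{\sqrt{2} \sqrt{W} + W^{2}} = \frac{1}{W^{2} + \sqrt{2} \sqrt{W}}$)
$x{\left(b,j \right)} = -1084 + \frac{1}{81 + 3 \sqrt{2}}$ ($x{\left(b,j \right)} = \frac{1}{\left(14 - 5\right)^{2} + \sqrt{2} \sqrt{14 - 5}} - 1084 = \frac{1}{9^{2} + \sqrt{2} \sqrt{9}} - 1084 = \frac{1}{81 + \sqrt{2} \cdot 3} - 1084 = \frac{1}{81 + 3 \sqrt{2}} - 1084 = -1084 + \frac{1}{81 + 3 \sqrt{2}}$)
$x{\left(-776,1227 \right)} - \left(582689 + 2090441\right) \left(-2164052 + 1048055\right) = \left(- \frac{788059}{727} - \frac{\sqrt{2}}{2181}\right) - \left(582689 + 2090441\right) \left(-2164052 + 1048055\right) = \left(- \frac{788059}{727} - \frac{\sqrt{2}}{2181}\right) - 2673130 \left(-1115997\right) = \left(- \frac{788059}{727} - \frac{\sqrt{2}}{2181}\right) - -2983205060610 = \left(- \frac{788059}{727} - \frac{\sqrt{2}}{2181}\right) + 2983205060610 = \frac{2168790078275411}{727} - \frac{\sqrt{2}}{2181}$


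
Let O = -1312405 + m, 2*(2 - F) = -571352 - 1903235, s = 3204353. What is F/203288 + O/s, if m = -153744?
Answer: 7333362098799/1302813025328 ≈ 5.6289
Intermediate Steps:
F = 2474591/2 (F = 2 - (-571352 - 1903235)/2 = 2 - ½*(-2474587) = 2 + 2474587/2 = 2474591/2 ≈ 1.2373e+6)
O = -1466149 (O = -1312405 - 153744 = -1466149)
F/203288 + O/s = (2474591/2)/203288 - 1466149/3204353 = (2474591/2)*(1/203288) - 1466149*1/3204353 = 2474591/406576 - 1466149/3204353 = 7333362098799/1302813025328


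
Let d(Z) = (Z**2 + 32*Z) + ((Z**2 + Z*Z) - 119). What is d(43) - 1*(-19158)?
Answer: 25962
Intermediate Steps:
d(Z) = -119 + 3*Z**2 + 32*Z (d(Z) = (Z**2 + 32*Z) + ((Z**2 + Z**2) - 119) = (Z**2 + 32*Z) + (2*Z**2 - 119) = (Z**2 + 32*Z) + (-119 + 2*Z**2) = -119 + 3*Z**2 + 32*Z)
d(43) - 1*(-19158) = (-119 + 3*43**2 + 32*43) - 1*(-19158) = (-119 + 3*1849 + 1376) + 19158 = (-119 + 5547 + 1376) + 19158 = 6804 + 19158 = 25962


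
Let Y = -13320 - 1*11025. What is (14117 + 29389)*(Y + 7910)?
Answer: -715021110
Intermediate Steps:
Y = -24345 (Y = -13320 - 11025 = -24345)
(14117 + 29389)*(Y + 7910) = (14117 + 29389)*(-24345 + 7910) = 43506*(-16435) = -715021110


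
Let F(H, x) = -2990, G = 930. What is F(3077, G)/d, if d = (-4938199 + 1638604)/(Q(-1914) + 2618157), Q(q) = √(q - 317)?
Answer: 40145074/16921 + 46*I*√2231/50763 ≈ 2372.5 + 0.042802*I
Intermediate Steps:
Q(q) = √(-317 + q)
d = -3299595/(2618157 + I*√2231) (d = (-4938199 + 1638604)/(√(-317 - 1914) + 2618157) = -3299595/(√(-2231) + 2618157) = -3299595/(I*√2231 + 2618157) = -3299595/(2618157 + I*√2231) ≈ -1.2603 + 2.2736e-5*I)
F(3077, G)/d = -2990/(-1727771549283/1370949215776 + 659919*I*√2231/1370949215776)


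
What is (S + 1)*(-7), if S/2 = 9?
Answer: -133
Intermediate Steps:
S = 18 (S = 2*9 = 18)
(S + 1)*(-7) = (18 + 1)*(-7) = 19*(-7) = -133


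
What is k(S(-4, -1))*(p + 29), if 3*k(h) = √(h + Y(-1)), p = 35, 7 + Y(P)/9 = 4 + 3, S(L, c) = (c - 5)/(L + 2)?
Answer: 64*√3/3 ≈ 36.950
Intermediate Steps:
S(L, c) = (-5 + c)/(2 + L)
Y(P) = 0 (Y(P) = -63 + 9*(4 + 3) = -63 + 9*7 = -63 + 63 = 0)
k(h) = √h/3 (k(h) = √(h + 0)/3 = √h/3)
k(S(-4, -1))*(p + 29) = (√((-5 - 1)/(2 - 4))/3)*(35 + 29) = (√(-6/(-2))/3)*64 = (√(-½*(-6))/3)*64 = (√3/3)*64 = 64*√3/3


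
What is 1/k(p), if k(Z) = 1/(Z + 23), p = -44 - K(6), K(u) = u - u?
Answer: -21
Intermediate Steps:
K(u) = 0
p = -44 (p = -44 - 1*0 = -44 + 0 = -44)
k(Z) = 1/(23 + Z)
1/k(p) = 1/(1/(23 - 44)) = 1/(1/(-21)) = 1/(-1/21) = -21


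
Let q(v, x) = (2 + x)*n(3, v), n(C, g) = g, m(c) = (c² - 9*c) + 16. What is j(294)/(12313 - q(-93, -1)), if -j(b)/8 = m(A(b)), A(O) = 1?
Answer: -32/6203 ≈ -0.0051588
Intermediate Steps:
m(c) = 16 + c² - 9*c
j(b) = -64 (j(b) = -8*(16 + 1² - 9*1) = -8*(16 + 1 - 9) = -8*8 = -64)
q(v, x) = v*(2 + x) (q(v, x) = (2 + x)*v = v*(2 + x))
j(294)/(12313 - q(-93, -1)) = -64/(12313 - (-93)*(2 - 1)) = -64/(12313 - (-93)) = -64/(12313 - 1*(-93)) = -64/(12313 + 93) = -64/12406 = -64*1/12406 = -32/6203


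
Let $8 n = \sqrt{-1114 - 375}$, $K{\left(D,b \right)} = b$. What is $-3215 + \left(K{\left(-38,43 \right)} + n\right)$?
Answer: $-3172 + \frac{i \sqrt{1489}}{8} \approx -3172.0 + 4.8234 i$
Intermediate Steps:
$n = \frac{i \sqrt{1489}}{8}$ ($n = \frac{\sqrt{-1114 - 375}}{8} = \frac{\sqrt{-1489}}{8} = \frac{i \sqrt{1489}}{8} \approx 4.8234 i$)
$-3215 + \left(K{\left(-38,43 \right)} + n\right) = -3215 + \left(43 + \frac{i \sqrt{1489}}{8}\right) = -3172 + \frac{i \sqrt{1489}}{8}$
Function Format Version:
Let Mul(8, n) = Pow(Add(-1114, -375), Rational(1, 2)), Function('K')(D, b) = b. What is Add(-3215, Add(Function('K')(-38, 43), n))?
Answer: Add(-3172, Mul(Rational(1, 8), I, Pow(1489, Rational(1, 2)))) ≈ Add(-3172.0, Mul(4.8234, I))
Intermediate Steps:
n = Mul(Rational(1, 8), I, Pow(1489, Rational(1, 2))) (n = Mul(Rational(1, 8), Pow(Add(-1114, -375), Rational(1, 2))) = Mul(Rational(1, 8), Pow(-1489, Rational(1, 2))) = Mul(Rational(1, 8), Mul(I, Pow(1489, Rational(1, 2)))) = Mul(Rational(1, 8), I, Pow(1489, Rational(1, 2))) ≈ Mul(4.8234, I))
Add(-3215, Add(Function('K')(-38, 43), n)) = Add(-3215, Add(43, Mul(Rational(1, 8), I, Pow(1489, Rational(1, 2))))) = Add(-3172, Mul(Rational(1, 8), I, Pow(1489, Rational(1, 2))))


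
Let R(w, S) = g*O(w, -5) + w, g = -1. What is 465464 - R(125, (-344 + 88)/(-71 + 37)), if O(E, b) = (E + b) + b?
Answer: 465454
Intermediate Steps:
O(E, b) = E + 2*b
R(w, S) = 10 (R(w, S) = -(w + 2*(-5)) + w = -(w - 10) + w = -(-10 + w) + w = (10 - w) + w = 10)
465464 - R(125, (-344 + 88)/(-71 + 37)) = 465464 - 1*10 = 465464 - 10 = 465454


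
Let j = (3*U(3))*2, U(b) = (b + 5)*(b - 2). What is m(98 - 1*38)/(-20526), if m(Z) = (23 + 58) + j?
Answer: -43/6842 ≈ -0.0062847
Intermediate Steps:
U(b) = (-2 + b)*(5 + b) (U(b) = (5 + b)*(-2 + b) = (-2 + b)*(5 + b))
j = 48 (j = (3*(-10 + 3² + 3*3))*2 = (3*(-10 + 9 + 9))*2 = (3*8)*2 = 24*2 = 48)
m(Z) = 129 (m(Z) = (23 + 58) + 48 = 81 + 48 = 129)
m(98 - 1*38)/(-20526) = 129/(-20526) = 129*(-1/20526) = -43/6842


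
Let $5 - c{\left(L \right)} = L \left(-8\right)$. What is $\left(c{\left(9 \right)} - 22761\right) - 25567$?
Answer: $-48251$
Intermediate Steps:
$c{\left(L \right)} = 5 + 8 L$ ($c{\left(L \right)} = 5 - L \left(-8\right) = 5 - - 8 L = 5 + 8 L$)
$\left(c{\left(9 \right)} - 22761\right) - 25567 = \left(\left(5 + 8 \cdot 9\right) - 22761\right) - 25567 = \left(\left(5 + 72\right) - 22761\right) - 25567 = \left(77 - 22761\right) - 25567 = -22684 - 25567 = -48251$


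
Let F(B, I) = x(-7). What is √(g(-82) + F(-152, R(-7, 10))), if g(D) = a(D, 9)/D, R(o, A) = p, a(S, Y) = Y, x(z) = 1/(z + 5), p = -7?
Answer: 5*I*√41/41 ≈ 0.78087*I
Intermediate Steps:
x(z) = 1/(5 + z)
R(o, A) = -7
F(B, I) = -½ (F(B, I) = 1/(5 - 7) = 1/(-2) = -½)
g(D) = 9/D
√(g(-82) + F(-152, R(-7, 10))) = √(9/(-82) - ½) = √(9*(-1/82) - ½) = √(-9/82 - ½) = √(-25/41) = 5*I*√41/41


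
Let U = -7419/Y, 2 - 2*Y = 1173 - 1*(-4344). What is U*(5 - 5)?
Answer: 0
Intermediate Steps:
Y = -5515/2 (Y = 1 - (1173 - 1*(-4344))/2 = 1 - (1173 + 4344)/2 = 1 - ½*5517 = 1 - 5517/2 = -5515/2 ≈ -2757.5)
U = 14838/5515 (U = -7419/(-5515/2) = -7419*(-2/5515) = 14838/5515 ≈ 2.6905)
U*(5 - 5) = 14838*(5 - 5)/5515 = (14838/5515)*0 = 0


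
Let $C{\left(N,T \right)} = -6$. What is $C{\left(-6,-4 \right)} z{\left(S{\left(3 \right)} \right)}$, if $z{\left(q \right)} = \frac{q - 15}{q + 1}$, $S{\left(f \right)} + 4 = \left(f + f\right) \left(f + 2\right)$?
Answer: $- \frac{22}{9} \approx -2.4444$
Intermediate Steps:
$S{\left(f \right)} = -4 + 2 f \left(2 + f\right)$ ($S{\left(f \right)} = -4 + \left(f + f\right) \left(f + 2\right) = -4 + 2 f \left(2 + f\right)$)
$z{\left(q \right)} = \frac{-15 + q}{1 + q}$
$C{\left(-6,-4 \right)} z{\left(S{\left(3 \right)} \right)} = - 6 \frac{-15 + \left(-4 + 2 \cdot 3^{2} + 4 \cdot 3\right)}{1 + \left(-4 + 2 \cdot 3^{2} + 4 \cdot 3\right)} = - 6 \frac{-15 + \left(-4 + 2 \cdot 9 + 12\right)}{1 + \left(-4 + 2 \cdot 9 + 12\right)} = - 6 \frac{-15 + \left(-4 + 18 + 12\right)}{1 + \left(-4 + 18 + 12\right)} = - 6 \frac{-15 + 26}{1 + 26} = - 6 \cdot \frac{1}{27} \cdot 11 = \left(-6\right) \frac{11}{27} = - \frac{22}{9}$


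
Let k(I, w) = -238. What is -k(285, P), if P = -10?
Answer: 238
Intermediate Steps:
-k(285, P) = -1*(-238) = 238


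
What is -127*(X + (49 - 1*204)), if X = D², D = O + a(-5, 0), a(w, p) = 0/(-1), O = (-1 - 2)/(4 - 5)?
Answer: 18542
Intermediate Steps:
O = 3 (O = -3/(-1) = -3*(-1) = 3)
a(w, p) = 0 (a(w, p) = 0*(-1) = 0)
D = 3 (D = 3 + 0 = 3)
X = 9 (X = 3² = 9)
-127*(X + (49 - 1*204)) = -127*(9 + (49 - 1*204)) = -127*(9 + (49 - 204)) = -127*(9 - 155) = -127*(-146) = 18542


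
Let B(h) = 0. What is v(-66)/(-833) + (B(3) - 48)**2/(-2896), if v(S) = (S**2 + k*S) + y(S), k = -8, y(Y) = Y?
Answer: -992010/150773 ≈ -6.5795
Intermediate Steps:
v(S) = S**2 - 7*S (v(S) = (S**2 - 8*S) + S = S**2 - 7*S)
v(-66)/(-833) + (B(3) - 48)**2/(-2896) = -66*(-7 - 66)/(-833) + (0 - 48)**2/(-2896) = -66*(-73)*(-1/833) + (-48)**2*(-1/2896) = 4818*(-1/833) + 2304*(-1/2896) = -4818/833 - 144/181 = -992010/150773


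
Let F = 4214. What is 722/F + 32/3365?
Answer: 1282189/7090055 ≈ 0.18084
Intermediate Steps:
722/F + 32/3365 = 722/4214 + 32/3365 = 722*(1/4214) + 32*(1/3365) = 361/2107 + 32/3365 = 1282189/7090055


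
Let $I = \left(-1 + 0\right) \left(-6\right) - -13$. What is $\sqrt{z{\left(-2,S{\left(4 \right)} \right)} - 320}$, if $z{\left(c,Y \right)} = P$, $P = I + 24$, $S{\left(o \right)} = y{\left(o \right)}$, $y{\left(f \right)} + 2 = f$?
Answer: $i \sqrt{277} \approx 16.643 i$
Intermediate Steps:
$y{\left(f \right)} = -2 + f$
$S{\left(o \right)} = -2 + o$
$I = 19$ ($I = \left(-1\right) \left(-6\right) + 13 = 6 + 13 = 19$)
$P = 43$ ($P = 19 + 24 = 43$)
$z{\left(c,Y \right)} = 43$
$\sqrt{z{\left(-2,S{\left(4 \right)} \right)} - 320} = \sqrt{43 - 320} = \sqrt{-277} = i \sqrt{277}$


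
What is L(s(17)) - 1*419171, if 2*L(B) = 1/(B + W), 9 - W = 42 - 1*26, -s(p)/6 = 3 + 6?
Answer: -51138863/122 ≈ -4.1917e+5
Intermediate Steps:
s(p) = -54 (s(p) = -6*(3 + 6) = -6*9 = -54)
W = -7 (W = 9 - (42 - 1*26) = 9 - (42 - 26) = 9 - 1*16 = 9 - 16 = -7)
L(B) = 1/(2*(-7 + B)) (L(B) = 1/(2*(B - 7)) = 1/(2*(-7 + B)))
L(s(17)) - 1*419171 = 1/(2*(-7 - 54)) - 1*419171 = (½)/(-61) - 419171 = (½)*(-1/61) - 419171 = -1/122 - 419171 = -51138863/122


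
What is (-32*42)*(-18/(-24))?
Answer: -1008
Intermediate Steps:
(-32*42)*(-18/(-24)) = -(-24192)*(-1)/24 = -1344*¾ = -1008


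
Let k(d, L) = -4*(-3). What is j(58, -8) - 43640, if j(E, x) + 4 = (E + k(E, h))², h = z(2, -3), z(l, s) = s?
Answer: -38744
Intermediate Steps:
h = -3
k(d, L) = 12
j(E, x) = -4 + (12 + E)² (j(E, x) = -4 + (E + 12)² = -4 + (12 + E)²)
j(58, -8) - 43640 = (-4 + (12 + 58)²) - 43640 = (-4 + 70²) - 43640 = (-4 + 4900) - 43640 = 4896 - 43640 = -38744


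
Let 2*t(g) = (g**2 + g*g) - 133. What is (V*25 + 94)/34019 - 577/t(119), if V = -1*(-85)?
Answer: 23293465/958961591 ≈ 0.024290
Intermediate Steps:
V = 85
t(g) = -133/2 + g**2 (t(g) = ((g**2 + g*g) - 133)/2 = ((g**2 + g**2) - 133)/2 = (2*g**2 - 133)/2 = (-133 + 2*g**2)/2 = -133/2 + g**2)
(V*25 + 94)/34019 - 577/t(119) = (85*25 + 94)/34019 - 577/(-133/2 + 119**2) = (2125 + 94)*(1/34019) - 577/(-133/2 + 14161) = 2219*(1/34019) - 577/28189/2 = 2219/34019 - 577*2/28189 = 2219/34019 - 1154/28189 = 23293465/958961591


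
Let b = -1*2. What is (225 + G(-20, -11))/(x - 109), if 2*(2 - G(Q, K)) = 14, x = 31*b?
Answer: -220/171 ≈ -1.2866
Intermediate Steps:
b = -2
x = -62 (x = 31*(-2) = -62)
G(Q, K) = -5 (G(Q, K) = 2 - 1/2*14 = 2 - 7 = -5)
(225 + G(-20, -11))/(x - 109) = (225 - 5)/(-62 - 109) = 220/(-171) = 220*(-1/171) = -220/171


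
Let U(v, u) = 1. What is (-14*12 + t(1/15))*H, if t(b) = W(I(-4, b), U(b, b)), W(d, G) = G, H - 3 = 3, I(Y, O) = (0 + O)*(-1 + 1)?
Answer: -1002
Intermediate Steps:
I(Y, O) = 0 (I(Y, O) = O*0 = 0)
H = 6 (H = 3 + 3 = 6)
t(b) = 1
(-14*12 + t(1/15))*H = (-14*12 + 1)*6 = (-168 + 1)*6 = -167*6 = -1002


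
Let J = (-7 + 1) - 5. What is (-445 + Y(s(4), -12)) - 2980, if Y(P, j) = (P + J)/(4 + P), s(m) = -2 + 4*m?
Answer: -20549/6 ≈ -3424.8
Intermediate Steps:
J = -11 (J = -6 - 5 = -11)
Y(P, j) = (-11 + P)/(4 + P) (Y(P, j) = (P - 11)/(4 + P) = (-11 + P)/(4 + P))
(-445 + Y(s(4), -12)) - 2980 = (-445 + (-11 + (-2 + 4*4))/(4 + (-2 + 4*4))) - 2980 = (-445 + (-11 + (-2 + 16))/(4 + (-2 + 16))) - 2980 = (-445 + (-11 + 14)/(4 + 14)) - 2980 = (-445 + 3/18) - 2980 = (-445 + (1/18)*3) - 2980 = (-445 + 1/6) - 2980 = -2669/6 - 2980 = -20549/6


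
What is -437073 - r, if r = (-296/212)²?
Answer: -1227743533/2809 ≈ -4.3708e+5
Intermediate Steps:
r = 5476/2809 (r = (-296*1/212)² = (-74/53)² = 5476/2809 ≈ 1.9494)
-437073 - r = -437073 - 1*5476/2809 = -437073 - 5476/2809 = -1227743533/2809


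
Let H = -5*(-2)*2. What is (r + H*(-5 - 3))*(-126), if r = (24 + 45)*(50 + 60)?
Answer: -936180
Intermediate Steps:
H = 20 (H = 10*2 = 20)
r = 7590 (r = 69*110 = 7590)
(r + H*(-5 - 3))*(-126) = (7590 + 20*(-5 - 3))*(-126) = (7590 + 20*(-8))*(-126) = (7590 - 160)*(-126) = 7430*(-126) = -936180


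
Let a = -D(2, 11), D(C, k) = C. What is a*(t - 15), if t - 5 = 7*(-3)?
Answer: 62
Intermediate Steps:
t = -16 (t = 5 + 7*(-3) = 5 - 21 = -16)
a = -2 (a = -1*2 = -2)
a*(t - 15) = -2*(-16 - 15) = -2*(-31) = 62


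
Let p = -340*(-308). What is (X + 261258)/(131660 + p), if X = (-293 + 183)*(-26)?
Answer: 132059/118190 ≈ 1.1173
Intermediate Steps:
X = 2860 (X = -110*(-26) = 2860)
p = 104720
(X + 261258)/(131660 + p) = (2860 + 261258)/(131660 + 104720) = 264118/236380 = 264118*(1/236380) = 132059/118190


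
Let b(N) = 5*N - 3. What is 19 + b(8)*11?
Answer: 426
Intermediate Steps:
b(N) = -3 + 5*N
19 + b(8)*11 = 19 + (-3 + 5*8)*11 = 19 + (-3 + 40)*11 = 19 + 37*11 = 19 + 407 = 426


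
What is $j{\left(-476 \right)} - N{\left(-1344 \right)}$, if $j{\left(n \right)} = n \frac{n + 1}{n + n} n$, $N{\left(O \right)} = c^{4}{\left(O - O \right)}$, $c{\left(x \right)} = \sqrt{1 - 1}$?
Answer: $113050$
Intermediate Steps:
$c{\left(x \right)} = 0$ ($c{\left(x \right)} = \sqrt{0} = 0$)
$N{\left(O \right)} = 0$ ($N{\left(O \right)} = 0^{4} = 0$)
$j{\left(n \right)} = n \left(\frac{1}{2} + \frac{n}{2}\right)$ ($j{\left(n \right)} = n \frac{1 + n}{2 n} n = \left(\frac{1}{2} + \frac{n}{2}\right) n = n \left(\frac{1}{2} + \frac{n}{2}\right)$)
$j{\left(-476 \right)} - N{\left(-1344 \right)} = \frac{1}{2} \left(-476\right) \left(1 - 476\right) - 0 = \frac{1}{2} \left(-476\right) \left(-475\right) + 0 = 113050 + 0 = 113050$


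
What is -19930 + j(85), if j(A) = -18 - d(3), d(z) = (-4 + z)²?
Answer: -19949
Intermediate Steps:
j(A) = -19 (j(A) = -18 - (-4 + 3)² = -18 - 1*(-1)² = -18 - 1*1 = -18 - 1 = -19)
-19930 + j(85) = -19930 - 19 = -19949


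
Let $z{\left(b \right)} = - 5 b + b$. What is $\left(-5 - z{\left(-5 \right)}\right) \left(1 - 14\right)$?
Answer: $325$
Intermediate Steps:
$z{\left(b \right)} = - 4 b$
$\left(-5 - z{\left(-5 \right)}\right) \left(1 - 14\right) = \left(-5 - \left(-4\right) \left(-5\right)\right) \left(1 - 14\right) = \left(-5 - 20\right) \left(-13\right) = \left(-25\right) \left(-13\right) = 325$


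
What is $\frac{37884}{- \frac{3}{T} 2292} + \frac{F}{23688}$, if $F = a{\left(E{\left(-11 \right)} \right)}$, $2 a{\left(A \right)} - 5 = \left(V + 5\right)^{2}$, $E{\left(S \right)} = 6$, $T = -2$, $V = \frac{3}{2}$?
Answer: $\frac{18994231}{1723584} \approx 11.02$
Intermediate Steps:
$V = \frac{3}{2}$ ($V = 3 \cdot \frac{1}{2} = \frac{3}{2} \approx 1.5$)
$a{\left(A \right)} = \frac{189}{8}$ ($a{\left(A \right)} = \frac{5}{2} + \frac{\left(\frac{3}{2} + 5\right)^{2}}{2} = \frac{5}{2} + \frac{\left(\frac{13}{2}\right)^{2}}{2} = \frac{5}{2} + \frac{1}{2} \cdot \frac{169}{4} = \frac{5}{2} + \frac{169}{8} = \frac{189}{8}$)
$F = \frac{189}{8} \approx 23.625$
$\frac{37884}{- \frac{3}{T} 2292} + \frac{F}{23688} = \frac{37884}{- \frac{3}{-2} \cdot 2292} + \frac{189}{8 \cdot 23688} = \frac{37884}{\left(-3\right) \left(- \frac{1}{2}\right) 2292} + \frac{189}{8} \cdot \frac{1}{23688} = \frac{37884}{\frac{3}{2} \cdot 2292} + \frac{3}{3008} = \frac{37884}{3438} + \frac{3}{3008} = 37884 \cdot \frac{1}{3438} + \frac{3}{3008} = \frac{6314}{573} + \frac{3}{3008} = \frac{18994231}{1723584}$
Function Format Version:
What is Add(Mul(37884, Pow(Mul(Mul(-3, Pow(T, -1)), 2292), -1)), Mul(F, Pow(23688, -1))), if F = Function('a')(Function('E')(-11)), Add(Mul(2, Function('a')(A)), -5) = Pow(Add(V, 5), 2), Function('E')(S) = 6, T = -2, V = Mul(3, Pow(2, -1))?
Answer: Rational(18994231, 1723584) ≈ 11.020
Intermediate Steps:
V = Rational(3, 2) (V = Mul(3, Rational(1, 2)) = Rational(3, 2) ≈ 1.5000)
Function('a')(A) = Rational(189, 8) (Function('a')(A) = Add(Rational(5, 2), Mul(Rational(1, 2), Pow(Add(Rational(3, 2), 5), 2))) = Add(Rational(5, 2), Mul(Rational(1, 2), Pow(Rational(13, 2), 2))) = Add(Rational(5, 2), Mul(Rational(1, 2), Rational(169, 4))) = Add(Rational(5, 2), Rational(169, 8)) = Rational(189, 8))
F = Rational(189, 8) ≈ 23.625
Add(Mul(37884, Pow(Mul(Mul(-3, Pow(T, -1)), 2292), -1)), Mul(F, Pow(23688, -1))) = Add(Mul(37884, Pow(Mul(Mul(-3, Pow(-2, -1)), 2292), -1)), Mul(Rational(189, 8), Pow(23688, -1))) = Add(Mul(37884, Pow(Mul(Mul(-3, Rational(-1, 2)), 2292), -1)), Mul(Rational(189, 8), Rational(1, 23688))) = Add(Mul(37884, Pow(Mul(Rational(3, 2), 2292), -1)), Rational(3, 3008)) = Add(Mul(37884, Pow(3438, -1)), Rational(3, 3008)) = Add(Mul(37884, Rational(1, 3438)), Rational(3, 3008)) = Add(Rational(6314, 573), Rational(3, 3008)) = Rational(18994231, 1723584)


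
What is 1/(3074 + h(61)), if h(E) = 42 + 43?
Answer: 1/3159 ≈ 0.00031656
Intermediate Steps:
h(E) = 85
1/(3074 + h(61)) = 1/(3074 + 85) = 1/3159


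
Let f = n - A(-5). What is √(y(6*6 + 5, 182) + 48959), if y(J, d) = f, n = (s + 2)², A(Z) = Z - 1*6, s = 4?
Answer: √49006 ≈ 221.37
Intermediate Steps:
A(Z) = -6 + Z (A(Z) = Z - 6 = -6 + Z)
n = 36 (n = (4 + 2)² = 6² = 36)
f = 47 (f = 36 - (-6 - 5) = 36 - 1*(-11) = 36 + 11 = 47)
y(J, d) = 47
√(y(6*6 + 5, 182) + 48959) = √(47 + 48959) = √49006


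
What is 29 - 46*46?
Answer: -2087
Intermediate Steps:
29 - 46*46 = 29 - 2116 = -2087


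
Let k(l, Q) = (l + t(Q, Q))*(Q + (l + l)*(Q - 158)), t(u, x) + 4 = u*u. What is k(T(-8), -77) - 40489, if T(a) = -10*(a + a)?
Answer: -458101034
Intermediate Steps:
t(u, x) = -4 + u**2 (t(u, x) = -4 + u*u = -4 + u**2)
T(a) = -20*a
k(l, Q) = (Q + 2*l*(-158 + Q))*(-4 + l + Q**2) (k(l, Q) = (l + (-4 + Q**2))*(Q + (l + l)*(Q - 158)) = (-4 + l + Q**2)*(Q + (2*l)*(-158 + Q)) = (-4 + l + Q**2)*(Q + 2*l*(-158 + Q)) = (Q + 2*l*(-158 + Q))*(-4 + l + Q**2))
k(T(-8), -77) - 40489 = (-316*(-20*(-8))**2 - (-1540)*(-8) - 77*(-4 + (-77)**2) - 316*(-20*(-8))*(-4 + (-77)**2) + 2*(-77)*(-20*(-8))**2 + 2*(-77)*(-20*(-8))*(-4 + (-77)**2)) - 40489 = (-316*160**2 - 77*160 - 77*(-4 + 5929) - 316*160*(-4 + 5929) + 2*(-77)*160**2 + 2*(-77)*160*(-4 + 5929)) - 40489 = (-316*25600 - 12320 - 77*5925 - 316*160*5925 + 2*(-77)*25600 + 2*(-77)*160*5925) - 40489 = (-8089600 - 12320 - 456225 - 299568000 - 3942400 - 145992000) - 40489 = -458060545 - 40489 = -458101034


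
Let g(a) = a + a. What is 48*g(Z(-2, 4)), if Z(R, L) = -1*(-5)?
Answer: 480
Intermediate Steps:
Z(R, L) = 5
g(a) = 2*a
48*g(Z(-2, 4)) = 48*(2*5) = 48*10 = 480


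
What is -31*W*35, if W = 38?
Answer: -41230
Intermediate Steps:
-31*W*35 = -31*38*35 = -1178*35 = -41230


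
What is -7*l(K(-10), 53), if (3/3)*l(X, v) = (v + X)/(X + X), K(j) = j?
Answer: 301/20 ≈ 15.050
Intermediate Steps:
l(X, v) = (X + v)/(2*X) (l(X, v) = (v + X)/(X + X) = (X + v)/((2*X)) = (X + v)*(1/(2*X)) = (X + v)/(2*X))
-7*l(K(-10), 53) = -7*(-10 + 53)/(2*(-10)) = -7*(-1)*43/(2*10) = -7*(-43/20) = 301/20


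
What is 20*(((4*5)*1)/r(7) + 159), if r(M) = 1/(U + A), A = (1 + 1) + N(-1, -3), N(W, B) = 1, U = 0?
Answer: 4380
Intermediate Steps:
A = 3 (A = (1 + 1) + 1 = 2 + 1 = 3)
r(M) = ⅓ (r(M) = 1/(0 + 3) = 1/3 = ⅓)
20*(((4*5)*1)/r(7) + 159) = 20*(((4*5)*1)/(⅓) + 159) = 20*((20*1)*3 + 159) = 20*(20*3 + 159) = 20*(60 + 159) = 20*219 = 4380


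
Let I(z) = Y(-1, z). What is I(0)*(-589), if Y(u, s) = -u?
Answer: -589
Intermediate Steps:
I(z) = 1 (I(z) = -1*(-1) = 1)
I(0)*(-589) = 1*(-589) = -589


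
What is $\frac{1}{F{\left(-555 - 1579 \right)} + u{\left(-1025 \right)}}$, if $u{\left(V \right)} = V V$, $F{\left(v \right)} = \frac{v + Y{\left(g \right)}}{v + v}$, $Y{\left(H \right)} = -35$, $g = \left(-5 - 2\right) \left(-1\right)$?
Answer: $\frac{4268}{4484069669} \approx 9.5181 \cdot 10^{-7}$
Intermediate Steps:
$g = 7$ ($g = \left(-7\right) \left(-1\right) = 7$)
$F{\left(v \right)} = \frac{-35 + v}{2 v}$ ($F{\left(v \right)} = \frac{v - 35}{v + v} = \frac{-35 + v}{2 v}$)
$u{\left(V \right)} = V^{2}$
$\frac{1}{F{\left(-555 - 1579 \right)} + u{\left(-1025 \right)}} = \frac{1}{\frac{-35 - 2134}{2 \left(-555 - 1579\right)} + \left(-1025\right)^{2}} = \frac{1}{\frac{-35 - 2134}{2 \left(-555 - 1579\right)} + 1050625} = \frac{1}{\frac{-35 - 2134}{2 \left(-2134\right)} + 1050625} = \frac{1}{\frac{1}{2} \left(- \frac{1}{2134}\right) \left(-2169\right) + 1050625} = \frac{1}{\frac{2169}{4268} + 1050625} = \frac{1}{\frac{4484069669}{4268}} = \frac{4268}{4484069669}$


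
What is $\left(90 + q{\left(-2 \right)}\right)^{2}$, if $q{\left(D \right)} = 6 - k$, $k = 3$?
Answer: $8649$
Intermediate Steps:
$q{\left(D \right)} = 3$ ($q{\left(D \right)} = 6 - 3 = 3$)
$\left(90 + q{\left(-2 \right)}\right)^{2} = \left(90 + 3\right)^{2} = 93^{2} = 8649$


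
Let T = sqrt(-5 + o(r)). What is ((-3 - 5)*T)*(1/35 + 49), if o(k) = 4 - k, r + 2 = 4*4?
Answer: -13728*I*sqrt(15)/35 ≈ -1519.1*I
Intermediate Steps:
r = 14 (r = -2 + 4*4 = -2 + 16 = 14)
T = I*sqrt(15) (T = sqrt(-5 + (4 - 1*14)) = sqrt(-5 + (4 - 14)) = sqrt(-5 - 10) = sqrt(-15) = I*sqrt(15) ≈ 3.873*I)
((-3 - 5)*T)*(1/35 + 49) = ((-3 - 5)*(I*sqrt(15)))*(1/35 + 49) = (-8*I*sqrt(15))*(1/35 + 49) = -8*I*sqrt(15)*(1716/35) = -13728*I*sqrt(15)/35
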